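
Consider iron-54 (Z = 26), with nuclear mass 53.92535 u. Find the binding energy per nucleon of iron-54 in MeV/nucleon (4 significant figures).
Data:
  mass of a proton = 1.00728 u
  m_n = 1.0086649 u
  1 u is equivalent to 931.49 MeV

With 26 protons and 28 neutrons (A = 54):
Mass of separated nucleons = 26(1.00728) + 28(1.0086649) = 26.18928 + 28.2426172 = 54.4318972 u
The mass defect is 54.4318972 − 53.92535 = 0.5065472 u.
E_B = 0.5065472 × 931.49 = 471.844 MeV
Per nucleon: 471.844 / 54 = 8.738 MeV

8.738 MeV/nucleon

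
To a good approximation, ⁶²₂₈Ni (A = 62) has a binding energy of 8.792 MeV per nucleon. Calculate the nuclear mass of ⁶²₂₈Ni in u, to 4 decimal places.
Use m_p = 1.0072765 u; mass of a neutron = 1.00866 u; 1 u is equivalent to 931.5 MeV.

Total binding energy = 62 × 8.792 = 545.104 MeV
Mass defect = 545.104 MeV / (931.5 MeV/u) = 0.585189 u
Constituent mass = 28(1.0072765) + 34(1.00866) = 62.4981820 u
Nuclear mass = 62.4981820 − 0.585189 = 61.9129930 u ≈ 61.9130 u (to 4 decimal places)

61.9130 u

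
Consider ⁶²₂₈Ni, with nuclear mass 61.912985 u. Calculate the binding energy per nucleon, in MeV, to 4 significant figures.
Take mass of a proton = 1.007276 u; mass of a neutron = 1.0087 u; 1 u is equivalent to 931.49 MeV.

With 28 protons and 34 neutrons (A = 62):
Total constituent mass: 28 × 1.007276 + 34 × 1.0087 = 62.499528 u
Δm = 62.499528 − 61.912985 = 0.586543 u
E_B = 0.586543 × 931.49 = 546.359 MeV
Dividing by A = 62 gives 8.812 MeV per nucleon.

8.812 MeV/nucleon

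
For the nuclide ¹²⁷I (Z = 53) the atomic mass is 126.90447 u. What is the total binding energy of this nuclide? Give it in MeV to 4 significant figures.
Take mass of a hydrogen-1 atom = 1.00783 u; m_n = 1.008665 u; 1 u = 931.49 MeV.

1073 MeV

Σm = 53·m(¹H) + 74·m_n = 53.41499 + 74.641210 = 128.056200 u
Mass defect Δm = 128.056200 − 126.90447 = 1.151730 u
E_B = 1.151730 × 931.49 = 1072.82 MeV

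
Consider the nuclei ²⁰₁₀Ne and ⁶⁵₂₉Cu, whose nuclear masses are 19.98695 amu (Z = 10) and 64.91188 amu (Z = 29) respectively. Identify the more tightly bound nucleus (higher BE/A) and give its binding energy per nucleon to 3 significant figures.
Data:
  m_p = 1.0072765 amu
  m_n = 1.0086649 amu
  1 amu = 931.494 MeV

²⁰₁₀Ne: Σm = 10(1.0072765) + 10(1.0086649) = 20.1594140 amu; Δm = 0.1724640 amu; E_B = 160.649 MeV; E_B/A = 8.032 MeV
⁶⁵₂₉Cu: Σm = 29(1.0072765) + 36(1.0086649) = 65.5229549 amu; Δm = 0.6110749 amu; E_B = 569.21 MeV; E_B/A = 8.757 MeV
⁶⁵₂₉Cu has the higher binding energy per nucleon, so it is the more tightly bound nucleus.

⁶⁵₂₉Cu; 8.76 MeV/nucleon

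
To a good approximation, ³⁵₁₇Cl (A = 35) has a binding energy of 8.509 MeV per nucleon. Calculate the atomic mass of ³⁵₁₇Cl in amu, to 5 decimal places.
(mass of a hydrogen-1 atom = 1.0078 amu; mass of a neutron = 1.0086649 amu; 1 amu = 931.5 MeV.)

34.96885 amu

Total binding energy = 35 × 8.509 = 297.815 MeV
Mass defect = 297.815 MeV / (931.5 MeV/amu) = 0.3197155 amu
Constituent mass = 17(1.0078) + 18(1.0086649) = 35.2885682 amu
Atomic mass = 35.2885682 − 0.3197155 = 34.9688527 amu ≈ 34.96885 amu (to 5 decimal places)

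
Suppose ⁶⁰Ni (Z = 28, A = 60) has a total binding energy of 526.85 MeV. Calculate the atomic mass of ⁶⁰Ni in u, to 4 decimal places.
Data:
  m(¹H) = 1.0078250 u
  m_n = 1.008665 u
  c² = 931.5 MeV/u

Mass defect = 526.85 MeV / (931.5 MeV/u) = 0.565593 u
Constituent mass = 28(1.0078250) + 32(1.008665) = 60.4963800 u
Atomic mass = 60.4963800 − 0.565593 = 59.9307870 u ≈ 59.9308 u (to 4 decimal places)

59.9308 u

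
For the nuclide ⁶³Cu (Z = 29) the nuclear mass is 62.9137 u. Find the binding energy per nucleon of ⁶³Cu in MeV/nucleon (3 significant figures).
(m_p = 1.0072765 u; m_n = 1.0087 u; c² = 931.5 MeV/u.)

Z = 29, so N = A − Z = 63 − 29 = 34.
Mass of separated nucleons = 29(1.0072765) + 34(1.0087) = 29.2110185 + 34.2958 = 63.5068185 u
Δm = 63.5068185 − 62.9137 = 0.5931185 u
E_B = 0.5931185 × 931.5 = 552.490 MeV
BE/A = 552.490 MeV / 63 = 8.770 MeV/nucleon

8.77 MeV/nucleon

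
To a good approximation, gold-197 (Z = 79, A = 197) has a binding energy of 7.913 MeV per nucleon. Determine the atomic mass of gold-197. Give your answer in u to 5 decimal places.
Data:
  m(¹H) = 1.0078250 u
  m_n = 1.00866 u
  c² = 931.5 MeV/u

Total binding energy = 197 × 7.913 = 1558.861 MeV
Mass defect = 1558.861 MeV / (931.5 MeV/u) = 1.6734954 u
Constituent mass = 79(1.0078250) + 118(1.00866) = 198.6400550 u
Atomic mass = 198.6400550 − 1.6734954 = 196.9665596 u ≈ 196.96656 u (to 5 decimal places)

196.96656 u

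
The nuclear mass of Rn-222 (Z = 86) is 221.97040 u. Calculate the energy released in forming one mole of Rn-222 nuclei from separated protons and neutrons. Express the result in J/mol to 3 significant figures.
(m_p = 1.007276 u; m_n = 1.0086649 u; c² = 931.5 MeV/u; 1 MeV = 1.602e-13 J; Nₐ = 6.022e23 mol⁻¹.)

Mass of separated nucleons = 86(1.007276) + 136(1.0086649) = 86.625736 + 137.1784264 = 223.8041624 u
Mass defect Δm = 223.8041624 − 221.97040 = 1.8337624 u
Binding energy = Δm·c² = 1.8337624 × 931.5 MeV/u = 1708.15 MeV
Per nucleus in joules: 1708.15 MeV × 1.602e-13 J/MeV = 2.7365e-10 J
Per mole: 2.7365e-10 J × 6.022e23 mol⁻¹ = 1.6479e+14 J/mol

1.65e+14 J/mol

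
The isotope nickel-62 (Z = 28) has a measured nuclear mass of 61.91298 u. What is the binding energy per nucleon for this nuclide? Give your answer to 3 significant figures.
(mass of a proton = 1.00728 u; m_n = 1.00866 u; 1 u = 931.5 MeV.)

Z = 28, so N = A − Z = 62 − 28 = 34.
Total constituent mass: 28 × 1.00728 + 34 × 1.00866 = 62.49828 u
The mass defect is 62.49828 − 61.91298 = 0.58530 u.
E_B = 0.58530 × 931.5 = 545.207 MeV
Per nucleon: 545.207 / 62 = 8.794 MeV

8.79 MeV/nucleon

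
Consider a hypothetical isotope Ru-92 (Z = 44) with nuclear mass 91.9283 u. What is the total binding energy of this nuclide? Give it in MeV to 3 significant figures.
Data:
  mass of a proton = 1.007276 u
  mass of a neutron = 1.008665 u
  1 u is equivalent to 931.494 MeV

752 MeV

Z = 44, so N = A − Z = 92 − 44 = 48.
Total constituent mass: 44 × 1.007276 + 48 × 1.008665 = 92.736064 u
The mass defect is 92.736064 − 91.9283 = 0.807764 u.
E_B = 0.807764 × 931.494 = 752.427 MeV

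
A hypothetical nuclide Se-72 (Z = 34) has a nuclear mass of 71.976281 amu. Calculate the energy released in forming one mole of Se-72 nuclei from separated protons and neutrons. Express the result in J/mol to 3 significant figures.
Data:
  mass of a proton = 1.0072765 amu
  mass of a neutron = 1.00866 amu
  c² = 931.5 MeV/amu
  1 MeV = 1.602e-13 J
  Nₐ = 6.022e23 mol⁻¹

The nucleus contains 34 protons and 72 − 34 = 38 neutrons.
Σm = 34·m_p + 38·m_n = 34.2474010 + 38.32908 = 72.5764810 amu
Mass defect Δm = 72.5764810 − 71.976281 = 0.6002000 amu
Converting to energy: 0.6002000 amu × 931.5 MeV/amu = 559.086 MeV
Per nucleus in joules: 559.086 MeV × 1.602e-13 J/MeV = 8.9566e-11 J
Per mole: 8.9566e-11 J × 6.022e23 mol⁻¹ = 5.3937e+13 J/mol

5.39e+13 J/mol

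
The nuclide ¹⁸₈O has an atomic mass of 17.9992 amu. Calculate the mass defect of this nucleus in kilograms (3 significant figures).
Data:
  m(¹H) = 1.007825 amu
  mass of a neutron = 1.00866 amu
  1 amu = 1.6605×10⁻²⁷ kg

The nucleus contains 8 protons and 18 − 8 = 10 neutrons.
Total constituent mass: 8 × 1.007825 + 10 × 1.00866 = 18.149200 amu
The mass defect is 18.149200 − 17.9992 = 0.150000 amu.
In SI units: 0.150000 amu × 1.6605×10⁻²⁷ kg/amu = 2.4908e-28 kg

2.49e-28 kg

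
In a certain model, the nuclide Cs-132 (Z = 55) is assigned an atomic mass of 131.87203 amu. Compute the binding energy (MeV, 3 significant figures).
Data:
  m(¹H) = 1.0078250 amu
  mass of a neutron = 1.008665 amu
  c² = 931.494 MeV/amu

Mass of separated nucleons = 55(1.0078250) + 77(1.008665) = 55.4303750 + 77.667205 = 133.0975800 amu
The mass defect is 133.0975800 − 131.87203 = 1.2255500 amu.
Converting to energy: 1.2255500 amu × 931.494 MeV/amu = 1141.59 MeV

1140 MeV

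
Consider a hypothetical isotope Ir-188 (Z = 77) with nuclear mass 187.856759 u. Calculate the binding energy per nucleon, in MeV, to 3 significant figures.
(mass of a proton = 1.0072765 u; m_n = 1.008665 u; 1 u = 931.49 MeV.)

8.25 MeV/nucleon

Total constituent mass: 77 × 1.0072765 + 111 × 1.008665 = 189.5221055 u
The mass defect is 189.5221055 − 187.856759 = 1.6653465 u.
Binding energy = Δm·c² = 1.6653465 × 931.49 MeV/u = 1551.25 MeV
Per nucleon: 1551.25 / 188 = 8.251 MeV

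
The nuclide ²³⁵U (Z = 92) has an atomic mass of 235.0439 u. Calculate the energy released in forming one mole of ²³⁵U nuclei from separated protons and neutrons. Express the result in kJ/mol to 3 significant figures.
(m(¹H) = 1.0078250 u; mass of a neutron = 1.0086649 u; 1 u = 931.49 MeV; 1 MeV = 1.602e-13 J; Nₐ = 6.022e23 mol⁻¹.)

1.72e+11 kJ/mol

Total constituent mass: 92 × 1.0078250 + 143 × 1.0086649 = 236.9589807 u
Δm = 236.9589807 − 235.0439 = 1.9150807 u
Converting to energy: 1.9150807 u × 931.49 MeV/u = 1783.88 MeV
Per nucleus in joules: 1783.88 MeV × 1.602e-13 J/MeV = 2.8578e-10 J
Per mole: 2.8578e-10 J × 6.022e23 mol⁻¹ = 1.7210e+14 J/mol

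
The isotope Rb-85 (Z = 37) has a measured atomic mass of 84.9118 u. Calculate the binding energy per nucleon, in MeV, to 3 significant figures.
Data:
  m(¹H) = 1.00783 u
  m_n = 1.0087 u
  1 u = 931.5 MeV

8.72 MeV/nucleon

Z = 37, so N = A − Z = 85 − 37 = 48.
Mass of separated nucleons = 37(1.00783) + 48(1.0087) = 37.28971 + 48.4176 = 85.70731 u
Δm = 85.70731 − 84.9118 = 0.79551 u
Binding energy = Δm·c² = 0.79551 × 931.5 MeV/u = 741.018 MeV
Dividing by A = 85 gives 8.718 MeV per nucleon.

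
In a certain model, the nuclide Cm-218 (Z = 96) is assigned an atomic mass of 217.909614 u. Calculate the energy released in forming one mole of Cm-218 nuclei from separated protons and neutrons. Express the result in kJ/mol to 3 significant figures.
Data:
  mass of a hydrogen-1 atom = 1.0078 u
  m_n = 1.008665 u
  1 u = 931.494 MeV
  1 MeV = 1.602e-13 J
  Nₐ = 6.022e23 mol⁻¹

Σm = 96·m(¹H) + 122·m_n = 96.7488 + 123.057130 = 219.805930 u
The mass defect is 219.805930 − 217.909614 = 1.896316 u.
Converting to energy: 1.896316 u × 931.494 MeV/u = 1766.41 MeV
Per nucleus in joules: 1766.41 MeV × 1.602e-13 J/MeV = 2.8298e-10 J
Per mole: 2.8298e-10 J × 6.022e23 mol⁻¹ = 1.7041e+14 J/mol

1.70e+11 kJ/mol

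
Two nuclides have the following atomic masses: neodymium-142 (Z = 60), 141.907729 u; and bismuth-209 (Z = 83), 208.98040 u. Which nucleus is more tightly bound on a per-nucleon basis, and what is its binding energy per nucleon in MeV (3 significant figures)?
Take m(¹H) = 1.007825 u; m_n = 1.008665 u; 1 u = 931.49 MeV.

neodymium-142: Σm = 60(1.007825) + 82(1.008665) = 143.180030 u; Δm = 1.272301 u; E_B = 1185.1 MeV; E_B/A = 8.346 MeV
bismuth-209: Σm = 83(1.007825) + 126(1.008665) = 210.741265 u; Δm = 1.760865 u; E_B = 1640.2 MeV; E_B/A = 7.848 MeV
neodymium-142 has the higher binding energy per nucleon, so it is the more tightly bound nucleus.

neodymium-142; 8.35 MeV/nucleon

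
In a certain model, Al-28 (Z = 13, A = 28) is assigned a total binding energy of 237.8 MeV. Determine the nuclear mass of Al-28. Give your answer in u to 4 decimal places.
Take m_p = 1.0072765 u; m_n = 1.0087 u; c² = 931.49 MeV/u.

Mass defect = 237.8 MeV / (931.49 MeV/u) = 0.255290 u
Constituent mass = 13(1.0072765) + 15(1.0087) = 28.2250945 u
Nuclear mass = 28.2250945 − 0.255290 = 27.9698045 u ≈ 27.9698 u (to 4 decimal places)

27.9698 u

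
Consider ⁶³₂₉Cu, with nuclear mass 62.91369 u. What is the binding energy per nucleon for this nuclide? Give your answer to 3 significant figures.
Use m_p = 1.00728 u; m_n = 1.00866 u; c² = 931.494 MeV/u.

With 29 protons and 34 neutrons (A = 63):
Total constituent mass: 29 × 1.00728 + 34 × 1.00866 = 63.50556 u
Δm = 63.50556 − 62.91369 = 0.59187 u
E_B = 0.59187 × 931.494 = 551.323 MeV
Dividing by A = 63 gives 8.751 MeV per nucleon.

8.75 MeV/nucleon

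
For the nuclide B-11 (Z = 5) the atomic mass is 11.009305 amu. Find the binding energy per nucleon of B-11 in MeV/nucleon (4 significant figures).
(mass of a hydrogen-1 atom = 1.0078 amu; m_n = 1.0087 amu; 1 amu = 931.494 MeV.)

Σm = 5·m(¹H) + 6·m_n = 5.0390 + 6.0522 = 11.0912 amu
The mass defect is 11.0912 − 11.009305 = 0.081895 amu.
Binding energy = Δm·c² = 0.081895 × 931.494 MeV/amu = 76.2847 MeV
Per nucleon: 76.2847 / 11 = 6.935 MeV

6.935 MeV/nucleon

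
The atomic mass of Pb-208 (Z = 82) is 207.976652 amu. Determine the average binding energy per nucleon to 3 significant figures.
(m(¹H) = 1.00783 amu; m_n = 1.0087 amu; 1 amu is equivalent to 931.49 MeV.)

Total constituent mass: 82 × 1.00783 + 126 × 1.0087 = 209.73826 amu
Δm = 209.73826 − 207.976652 = 1.761608 amu
E_B = 1.761608 × 931.49 = 1640.92 MeV
Per nucleon: 1640.92 / 208 = 7.889 MeV

7.89 MeV/nucleon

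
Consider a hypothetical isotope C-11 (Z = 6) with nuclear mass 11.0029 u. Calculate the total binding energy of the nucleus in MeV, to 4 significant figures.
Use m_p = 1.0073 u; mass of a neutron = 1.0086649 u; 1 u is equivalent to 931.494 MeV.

Mass of separated nucleons = 6(1.0073) + 5(1.0086649) = 6.0438 + 5.0433245 = 11.0871245 u
The mass defect is 11.0871245 − 11.0029 = 0.0842245 u.
Converting to energy: 0.0842245 u × 931.494 MeV/u = 78.4546 MeV

78.45 MeV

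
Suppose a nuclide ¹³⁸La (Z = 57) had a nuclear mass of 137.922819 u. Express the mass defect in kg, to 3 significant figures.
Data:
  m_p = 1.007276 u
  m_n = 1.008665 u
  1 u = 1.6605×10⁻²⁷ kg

Z = 57, so N = A − Z = 138 − 57 = 81.
Σm = 57·m_p + 81·m_n = 57.414732 + 81.701865 = 139.116597 u
The mass defect is 139.116597 − 137.922819 = 1.193778 u.
In SI units: 1.193778 u × 1.6605×10⁻²⁷ kg/u = 1.9823e-27 kg

1.98e-27 kg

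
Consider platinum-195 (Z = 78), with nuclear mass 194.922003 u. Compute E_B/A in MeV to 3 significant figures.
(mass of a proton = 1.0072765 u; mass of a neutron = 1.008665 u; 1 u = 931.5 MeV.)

With 78 protons and 117 neutrons (A = 195):
Σm = 78·m_p + 117·m_n = 78.5675670 + 118.013805 = 196.5813720 u
The mass defect is 196.5813720 − 194.922003 = 1.6593690 u.
E_B = 1.6593690 × 931.5 = 1545.70 MeV
BE/A = 1545.70 MeV / 195 = 7.927 MeV/nucleon

7.93 MeV/nucleon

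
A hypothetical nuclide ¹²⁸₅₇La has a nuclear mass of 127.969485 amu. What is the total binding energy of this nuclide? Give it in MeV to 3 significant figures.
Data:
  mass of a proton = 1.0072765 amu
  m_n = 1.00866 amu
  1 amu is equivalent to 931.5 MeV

With 57 protons and 71 neutrons (A = 128):
Σm = 57·m_p + 71·m_n = 57.4147605 + 71.61486 = 129.0296205 amu
Δm = 129.0296205 − 127.969485 = 1.0601355 amu
Converting to energy: 1.0601355 amu × 931.5 MeV/amu = 987.516 MeV

988 MeV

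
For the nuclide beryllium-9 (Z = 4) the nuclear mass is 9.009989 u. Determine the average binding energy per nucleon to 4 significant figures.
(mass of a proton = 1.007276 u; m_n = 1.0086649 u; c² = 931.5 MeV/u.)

6.462 MeV/nucleon

Σm = 4·m_p + 5·m_n = 4.029104 + 5.0433245 = 9.0724285 u
The mass defect is 9.0724285 − 9.009989 = 0.0624395 u.
Binding energy = Δm·c² = 0.0624395 × 931.5 MeV/u = 58.1624 MeV
BE/A = 58.1624 MeV / 9 = 6.462 MeV/nucleon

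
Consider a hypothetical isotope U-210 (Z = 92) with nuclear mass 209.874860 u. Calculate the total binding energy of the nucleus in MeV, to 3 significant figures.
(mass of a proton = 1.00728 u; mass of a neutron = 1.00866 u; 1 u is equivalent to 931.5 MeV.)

1690 MeV

Mass of separated nucleons = 92(1.00728) + 118(1.00866) = 92.66976 + 119.02188 = 211.69164 u
Δm = 211.69164 − 209.874860 = 1.816780 u
Binding energy = Δm·c² = 1.816780 × 931.5 MeV/u = 1692.33 MeV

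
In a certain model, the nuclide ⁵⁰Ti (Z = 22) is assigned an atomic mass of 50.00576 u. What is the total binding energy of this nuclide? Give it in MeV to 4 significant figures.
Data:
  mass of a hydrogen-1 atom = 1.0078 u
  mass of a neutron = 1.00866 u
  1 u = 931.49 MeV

380.3 MeV

With 22 protons and 28 neutrons (A = 50):
Total constituent mass: 22 × 1.0078 + 28 × 1.00866 = 50.41408 u
Mass defect Δm = 50.41408 − 50.00576 = 0.40832 u
E_B = 0.40832 × 931.49 = 380.346 MeV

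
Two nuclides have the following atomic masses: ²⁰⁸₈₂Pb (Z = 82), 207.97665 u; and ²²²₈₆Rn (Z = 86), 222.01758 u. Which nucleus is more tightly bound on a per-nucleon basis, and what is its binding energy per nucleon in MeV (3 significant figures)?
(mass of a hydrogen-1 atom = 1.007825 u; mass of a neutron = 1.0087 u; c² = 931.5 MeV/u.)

²⁰⁸₈₂Pb: Σm = 82(1.007825) + 126(1.0087) = 209.737850 u; Δm = 1.761200 u; E_B = 1640.56 MeV; E_B/A = 7.887 MeV
²²²₈₆Rn: Σm = 86(1.007825) + 136(1.0087) = 223.856150 u; Δm = 1.838570 u; E_B = 1712.63 MeV; E_B/A = 7.7145 MeV
²⁰⁸₈₂Pb has the higher binding energy per nucleon, so it is the more tightly bound nucleus.

²⁰⁸₈₂Pb; 7.89 MeV/nucleon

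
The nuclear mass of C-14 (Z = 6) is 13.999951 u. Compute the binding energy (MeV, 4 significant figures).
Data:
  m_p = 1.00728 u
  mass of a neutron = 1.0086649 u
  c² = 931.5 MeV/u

105.3 MeV

Z = 6, so N = A − Z = 14 − 6 = 8.
Σm = 6·m_p + 8·m_n = 6.04368 + 8.0693192 = 14.1129992 u
Δm = 14.1129992 − 13.999951 = 0.1130482 u
Binding energy = Δm·c² = 0.1130482 × 931.5 MeV/u = 105.304 MeV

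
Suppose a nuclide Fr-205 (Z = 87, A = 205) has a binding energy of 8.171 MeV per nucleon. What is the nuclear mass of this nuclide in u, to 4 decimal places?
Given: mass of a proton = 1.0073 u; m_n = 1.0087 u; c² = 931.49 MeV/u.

Total binding energy = 205 × 8.171 = 1675.055 MeV
Mass defect = 1675.055 MeV / (931.49 MeV/u) = 1.798253 u
Constituent mass = 87(1.0073) + 118(1.0087) = 206.6617 u
Nuclear mass = 206.6617 − 1.798253 = 204.863447 u ≈ 204.8634 u (to 4 decimal places)

204.8634 u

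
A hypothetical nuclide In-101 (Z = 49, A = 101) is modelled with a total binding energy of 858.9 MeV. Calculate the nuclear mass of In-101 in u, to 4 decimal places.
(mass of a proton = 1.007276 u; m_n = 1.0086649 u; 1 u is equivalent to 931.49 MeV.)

100.8850 u

Mass defect = 858.9 MeV / (931.49 MeV/u) = 0.922071 u
Constituent mass = 49(1.007276) + 52(1.0086649) = 101.8070988 u
Nuclear mass = 101.8070988 − 0.922071 = 100.8850278 u ≈ 100.8850 u (to 4 decimal places)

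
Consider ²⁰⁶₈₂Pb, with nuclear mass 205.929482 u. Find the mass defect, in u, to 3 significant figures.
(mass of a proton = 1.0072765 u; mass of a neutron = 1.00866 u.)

With 82 protons and 124 neutrons (A = 206):
Total constituent mass: 82 × 1.0072765 + 124 × 1.00866 = 207.6705130 u
The mass defect is 207.6705130 − 205.929482 = 1.7410310 u.

1.74 u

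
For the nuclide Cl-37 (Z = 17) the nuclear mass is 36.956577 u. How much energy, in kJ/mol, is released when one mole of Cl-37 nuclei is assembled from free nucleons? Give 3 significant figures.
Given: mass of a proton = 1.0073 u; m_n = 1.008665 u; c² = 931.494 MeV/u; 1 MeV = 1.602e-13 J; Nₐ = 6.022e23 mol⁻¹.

Z = 17, so N = A − Z = 37 − 17 = 20.
Mass of separated nucleons = 17(1.0073) + 20(1.008665) = 17.1241 + 20.173300 = 37.297400 u
Mass defect Δm = 37.297400 − 36.956577 = 0.340823 u
Binding energy = Δm·c² = 0.340823 × 931.494 MeV/u = 317.475 MeV
Per nucleus in joules: 317.475 MeV × 1.602e-13 J/MeV = 5.0859e-11 J
Per mole: 5.0859e-11 J × 6.022e23 mol⁻¹ = 3.0627e+13 J/mol

3.06e+10 kJ/mol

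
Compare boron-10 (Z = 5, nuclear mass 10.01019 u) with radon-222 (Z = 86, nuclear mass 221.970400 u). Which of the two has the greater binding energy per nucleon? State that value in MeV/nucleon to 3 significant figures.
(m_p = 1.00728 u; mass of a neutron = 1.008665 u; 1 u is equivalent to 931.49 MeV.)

radon-222; 7.70 MeV/nucleon

boron-10: Σm = 5(1.00728) + 5(1.008665) = 10.079725 u; Δm = 0.069535 u; E_B = 64.771 MeV; E_B/A = 6.477 MeV
radon-222: Σm = 86(1.00728) + 136(1.008665) = 223.804520 u; Δm = 1.834120 u; E_B = 1708.5 MeV; E_B/A = 7.696 MeV
radon-222 has the higher binding energy per nucleon, so it is the more tightly bound nucleus.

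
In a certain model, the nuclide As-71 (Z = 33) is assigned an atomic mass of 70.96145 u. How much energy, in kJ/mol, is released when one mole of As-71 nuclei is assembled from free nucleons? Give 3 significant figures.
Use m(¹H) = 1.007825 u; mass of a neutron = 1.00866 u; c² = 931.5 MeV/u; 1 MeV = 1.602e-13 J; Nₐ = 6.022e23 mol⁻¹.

With 33 protons and 38 neutrons (A = 71):
Mass of separated nucleons = 33(1.007825) + 38(1.00866) = 33.258225 + 38.32908 = 71.587305 u
Mass defect Δm = 71.587305 − 70.96145 = 0.625855 u
E_B = 0.625855 × 931.5 = 582.984 MeV
Per nucleus in joules: 582.984 MeV × 1.602e-13 J/MeV = 9.3394e-11 J
Per mole: 9.3394e-11 J × 6.022e23 mol⁻¹ = 5.6242e+13 J/mol

5.62e+10 kJ/mol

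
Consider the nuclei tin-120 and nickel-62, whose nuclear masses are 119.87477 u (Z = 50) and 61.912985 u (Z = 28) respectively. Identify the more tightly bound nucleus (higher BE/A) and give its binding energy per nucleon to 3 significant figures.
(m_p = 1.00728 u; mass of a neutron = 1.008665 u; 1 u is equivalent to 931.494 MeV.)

nickel-62; 8.80 MeV/nucleon

tin-120: Σm = 50(1.00728) + 70(1.008665) = 120.970550 u; Δm = 1.095780 u; E_B = 1020.7 MeV; E_B/A = 8.506 MeV
nickel-62: Σm = 28(1.00728) + 34(1.008665) = 62.498450 u; Δm = 0.585465 u; E_B = 545.36 MeV; E_B/A = 8.796 MeV
nickel-62 has the higher binding energy per nucleon, so it is the more tightly bound nucleus.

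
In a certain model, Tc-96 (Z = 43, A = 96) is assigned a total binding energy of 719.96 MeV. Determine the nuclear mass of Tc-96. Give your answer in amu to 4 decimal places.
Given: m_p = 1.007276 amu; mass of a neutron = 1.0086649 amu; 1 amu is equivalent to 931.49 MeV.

Mass defect = 719.96 MeV / (931.49 MeV/amu) = 0.772912 amu
Constituent mass = 43(1.007276) + 53(1.0086649) = 96.7721077 amu
Nuclear mass = 96.7721077 − 0.772912 = 95.9991957 amu ≈ 95.9992 amu (to 4 decimal places)

95.9992 amu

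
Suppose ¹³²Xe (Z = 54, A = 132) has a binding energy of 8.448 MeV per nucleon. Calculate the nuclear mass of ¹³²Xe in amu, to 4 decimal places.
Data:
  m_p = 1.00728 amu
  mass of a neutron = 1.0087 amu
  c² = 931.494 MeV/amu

Total binding energy = 132 × 8.448 = 1115.136 MeV
Mass defect = 1115.136 MeV / (931.494 MeV/amu) = 1.197148 amu
Constituent mass = 54(1.00728) + 78(1.0087) = 133.07172 amu
Nuclear mass = 133.07172 − 1.197148 = 131.874572 amu ≈ 131.8746 amu (to 4 decimal places)

131.8746 amu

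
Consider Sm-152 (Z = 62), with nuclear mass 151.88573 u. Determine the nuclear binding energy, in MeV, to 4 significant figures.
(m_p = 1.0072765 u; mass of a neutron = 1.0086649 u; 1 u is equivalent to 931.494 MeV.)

Σm = 62·m_p + 90·m_n = 62.4511430 + 90.7798410 = 153.2309840 u
Δm = 153.2309840 − 151.88573 = 1.3452540 u
E_B = 1.3452540 × 931.494 = 1253.10 MeV

1253 MeV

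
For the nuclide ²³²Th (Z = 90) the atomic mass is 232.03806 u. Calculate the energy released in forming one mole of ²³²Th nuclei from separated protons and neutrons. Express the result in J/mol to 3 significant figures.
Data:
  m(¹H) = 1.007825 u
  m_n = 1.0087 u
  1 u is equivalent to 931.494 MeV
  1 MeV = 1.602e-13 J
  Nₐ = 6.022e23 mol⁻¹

1.71e+14 J/mol

The nucleus contains 90 protons and 232 − 90 = 142 neutrons.
Mass of separated nucleons = 90(1.007825) + 142(1.0087) = 90.704250 + 143.2354 = 233.939650 u
The mass defect is 233.939650 − 232.03806 = 1.901590 u.
E_B = 1.901590 × 931.494 = 1771.32 MeV
Per nucleus in joules: 1771.32 MeV × 1.602e-13 J/MeV = 2.8377e-10 J
Per mole: 2.8377e-10 J × 6.022e23 mol⁻¹ = 1.7089e+14 J/mol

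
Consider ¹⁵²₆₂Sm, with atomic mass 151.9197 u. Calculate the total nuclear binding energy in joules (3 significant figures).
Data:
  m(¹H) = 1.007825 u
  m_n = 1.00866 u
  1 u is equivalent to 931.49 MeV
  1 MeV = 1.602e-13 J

2.01e-10 J

Z = 62, so N = A − Z = 152 − 62 = 90.
Σm = 62·m(¹H) + 90·m_n = 62.485150 + 90.77940 = 153.264550 u
Mass defect Δm = 153.264550 − 151.9197 = 1.344850 u
Converting to energy: 1.344850 u × 931.49 MeV/u = 1252.71 MeV
In joules: 1252.71 MeV × 1.602e-13 J/MeV = 2.0068e-10 J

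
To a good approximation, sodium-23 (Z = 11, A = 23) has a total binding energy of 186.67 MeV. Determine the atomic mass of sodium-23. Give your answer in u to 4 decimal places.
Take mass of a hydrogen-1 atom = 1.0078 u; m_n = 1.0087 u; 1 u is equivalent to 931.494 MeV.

22.9898 u

Mass defect = 186.67 MeV / (931.494 MeV/u) = 0.200398 u
Constituent mass = 11(1.0078) + 12(1.0087) = 23.1902 u
Atomic mass = 23.1902 − 0.200398 = 22.989802 u ≈ 22.9898 u (to 4 decimal places)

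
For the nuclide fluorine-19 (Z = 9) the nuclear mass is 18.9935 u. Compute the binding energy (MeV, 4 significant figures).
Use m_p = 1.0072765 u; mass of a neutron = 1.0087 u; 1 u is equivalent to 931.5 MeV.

Mass of separated nucleons = 9(1.0072765) + 10(1.0087) = 9.0654885 + 10.0870 = 19.1524885 u
Mass defect Δm = 19.1524885 − 18.9935 = 0.1589885 u
Converting to energy: 0.1589885 u × 931.5 MeV/u = 148.098 MeV

148.1 MeV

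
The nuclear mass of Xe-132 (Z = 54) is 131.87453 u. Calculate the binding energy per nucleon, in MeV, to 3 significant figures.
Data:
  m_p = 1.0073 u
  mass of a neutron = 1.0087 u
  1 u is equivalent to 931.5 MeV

8.46 MeV/nucleon

Total constituent mass: 54 × 1.0073 + 78 × 1.0087 = 133.0728 u
Δm = 133.0728 − 131.87453 = 1.19827 u
E_B = 1.19827 × 931.5 = 1116.19 MeV
BE/A = 1116.19 MeV / 132 = 8.456 MeV/nucleon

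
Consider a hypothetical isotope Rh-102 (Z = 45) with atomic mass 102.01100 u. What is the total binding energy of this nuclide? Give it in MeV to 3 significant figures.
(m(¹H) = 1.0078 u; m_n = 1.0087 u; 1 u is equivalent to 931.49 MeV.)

779 MeV

With 45 protons and 57 neutrons (A = 102):
Σm = 45·m(¹H) + 57·m_n = 45.3510 + 57.4959 = 102.8469 u
The mass defect is 102.8469 − 102.01100 = 0.83590 u.
Converting to energy: 0.83590 u × 931.49 MeV/u = 778.632 MeV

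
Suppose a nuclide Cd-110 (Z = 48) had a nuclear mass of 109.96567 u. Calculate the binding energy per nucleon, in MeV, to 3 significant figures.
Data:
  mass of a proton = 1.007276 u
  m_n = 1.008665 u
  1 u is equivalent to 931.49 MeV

Mass of separated nucleons = 48(1.007276) + 62(1.008665) = 48.349248 + 62.537230 = 110.886478 u
The mass defect is 110.886478 − 109.96567 = 0.920808 u.
E_B = 0.920808 × 931.49 = 857.723 MeV
Dividing by A = 110 gives 7.797 MeV per nucleon.

7.80 MeV/nucleon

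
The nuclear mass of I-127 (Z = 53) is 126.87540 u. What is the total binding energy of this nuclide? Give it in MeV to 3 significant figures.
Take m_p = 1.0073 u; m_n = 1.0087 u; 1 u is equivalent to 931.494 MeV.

Z = 53, so N = A − Z = 127 − 53 = 74.
Total constituent mass: 53 × 1.0073 + 74 × 1.0087 = 128.0307 u
Δm = 128.0307 − 126.87540 = 1.15530 u
E_B = 1.15530 × 931.494 = 1076.16 MeV

1080 MeV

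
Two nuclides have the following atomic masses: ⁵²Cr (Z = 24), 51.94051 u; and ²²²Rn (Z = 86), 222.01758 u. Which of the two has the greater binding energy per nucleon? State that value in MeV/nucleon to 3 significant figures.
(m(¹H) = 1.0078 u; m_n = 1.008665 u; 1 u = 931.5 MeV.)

⁵²Cr; 8.77 MeV/nucleon

⁵²Cr: Σm = 24(1.0078) + 28(1.008665) = 52.429820 u; Δm = 0.489310 u; E_B = 455.79 MeV; E_B/A = 8.765 MeV
²²²Rn: Σm = 86(1.0078) + 136(1.008665) = 223.849240 u; Δm = 1.831660 u; E_B = 1706.2 MeV; E_B/A = 7.686 MeV
⁵²Cr has the higher binding energy per nucleon, so it is the more tightly bound nucleus.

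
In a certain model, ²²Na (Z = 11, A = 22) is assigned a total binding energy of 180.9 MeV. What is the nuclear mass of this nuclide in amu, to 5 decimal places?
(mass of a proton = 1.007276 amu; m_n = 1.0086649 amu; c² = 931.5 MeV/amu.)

Mass defect = 180.9 MeV / (931.5 MeV/amu) = 0.1942029 amu
Constituent mass = 11(1.007276) + 11(1.0086649) = 22.1753499 amu
Nuclear mass = 22.1753499 − 0.1942029 = 21.9811470 amu ≈ 21.98115 amu (to 5 decimal places)

21.98115 amu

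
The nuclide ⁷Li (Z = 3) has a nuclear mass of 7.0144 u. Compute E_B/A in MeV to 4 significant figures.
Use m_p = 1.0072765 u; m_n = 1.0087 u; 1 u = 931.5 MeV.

Z = 3, so N = A − Z = 7 − 3 = 4.
Total constituent mass: 3 × 1.0072765 + 4 × 1.0087 = 7.0566295 u
The mass defect is 7.0566295 − 7.0144 = 0.0422295 u.
E_B = 0.0422295 × 931.5 = 39.3368 MeV
BE/A = 39.3368 MeV / 7 = 5.620 MeV/nucleon

5.620 MeV/nucleon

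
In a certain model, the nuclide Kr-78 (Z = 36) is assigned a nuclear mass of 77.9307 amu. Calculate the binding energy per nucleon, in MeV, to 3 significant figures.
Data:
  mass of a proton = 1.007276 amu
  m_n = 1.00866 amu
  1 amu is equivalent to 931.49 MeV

8.30 MeV/nucleon

Z = 36, so N = A − Z = 78 − 36 = 42.
Mass of separated nucleons = 36(1.007276) + 42(1.00866) = 36.261936 + 42.36372 = 78.625656 amu
Δm = 78.625656 − 77.9307 = 0.694956 amu
Converting to energy: 0.694956 amu × 931.49 MeV/amu = 647.345 MeV
Dividing by A = 78 gives 8.299 MeV per nucleon.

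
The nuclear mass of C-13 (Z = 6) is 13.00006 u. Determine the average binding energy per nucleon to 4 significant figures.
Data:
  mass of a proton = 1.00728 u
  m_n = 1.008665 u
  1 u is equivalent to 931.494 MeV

7.472 MeV/nucleon

Z = 6, so N = A − Z = 13 − 6 = 7.
Total constituent mass: 6 × 1.00728 + 7 × 1.008665 = 13.104335 u
The mass defect is 13.104335 − 13.00006 = 0.104275 u.
Binding energy = Δm·c² = 0.104275 × 931.494 MeV/u = 97.1315 MeV
Dividing by A = 13 gives 7.472 MeV per nucleon.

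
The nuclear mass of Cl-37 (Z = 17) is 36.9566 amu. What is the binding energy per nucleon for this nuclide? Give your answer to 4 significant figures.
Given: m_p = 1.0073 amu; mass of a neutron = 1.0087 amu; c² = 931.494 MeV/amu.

8.597 MeV/nucleon

Total constituent mass: 17 × 1.0073 + 20 × 1.0087 = 37.2981 amu
Mass defect Δm = 37.2981 − 36.9566 = 0.3415 amu
E_B = 0.3415 × 931.494 = 318.105 MeV
BE/A = 318.105 MeV / 37 = 8.597 MeV/nucleon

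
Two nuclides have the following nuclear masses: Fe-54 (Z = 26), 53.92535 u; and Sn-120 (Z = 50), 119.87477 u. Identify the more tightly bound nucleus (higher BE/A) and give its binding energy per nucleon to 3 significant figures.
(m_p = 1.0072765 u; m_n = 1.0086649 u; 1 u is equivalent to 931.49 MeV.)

Fe-54: Σm = 26(1.0072765) + 28(1.0086649) = 54.4318062 u; Δm = 0.5064562 u; E_B = 471.76 MeV; E_B/A = 8.736 MeV
Sn-120: Σm = 50(1.0072765) + 70(1.0086649) = 120.9703680 u; Δm = 1.0955980 u; E_B = 1020.5 MeV; E_B/A = 8.504 MeV
Fe-54 has the higher binding energy per nucleon, so it is the more tightly bound nucleus.

Fe-54; 8.74 MeV/nucleon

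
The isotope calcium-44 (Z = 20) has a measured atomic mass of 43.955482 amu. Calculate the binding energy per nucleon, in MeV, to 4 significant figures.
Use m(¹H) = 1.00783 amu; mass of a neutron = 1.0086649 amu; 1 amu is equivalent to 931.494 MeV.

8.660 MeV/nucleon

Σm = 20·m(¹H) + 24·m_n = 20.15660 + 24.2079576 = 44.3645576 amu
Δm = 44.3645576 − 43.955482 = 0.4090756 amu
Converting to energy: 0.4090756 amu × 931.494 MeV/amu = 381.051 MeV
Per nucleon: 381.051 / 44 = 8.660 MeV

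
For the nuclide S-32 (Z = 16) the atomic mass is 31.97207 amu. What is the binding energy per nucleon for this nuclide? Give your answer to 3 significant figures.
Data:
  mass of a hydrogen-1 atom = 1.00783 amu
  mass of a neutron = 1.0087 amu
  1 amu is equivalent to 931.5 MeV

Z = 16, so N = A − Z = 32 − 16 = 16.
Mass of separated nucleons = 16(1.00783) + 16(1.0087) = 16.12528 + 16.1392 = 32.26448 amu
Mass defect Δm = 32.26448 − 31.97207 = 0.29241 amu
Converting to energy: 0.29241 amu × 931.5 MeV/amu = 272.380 MeV
Dividing by A = 32 gives 8.512 MeV per nucleon.

8.51 MeV/nucleon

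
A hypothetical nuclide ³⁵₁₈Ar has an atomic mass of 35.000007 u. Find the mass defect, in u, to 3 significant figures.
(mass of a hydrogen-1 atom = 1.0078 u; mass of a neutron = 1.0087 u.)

Mass of separated nucleons = 18(1.0078) + 17(1.0087) = 18.1404 + 17.1479 = 35.2883 u
Δm = 35.2883 − 35.000007 = 0.288293 u

0.288 u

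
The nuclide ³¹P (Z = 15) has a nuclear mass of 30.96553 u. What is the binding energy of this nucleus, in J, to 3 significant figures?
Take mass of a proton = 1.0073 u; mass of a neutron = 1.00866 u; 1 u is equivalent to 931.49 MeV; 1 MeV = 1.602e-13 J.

4.22e-11 J

The nucleus contains 15 protons and 31 − 15 = 16 neutrons.
Σm = 15·m_p + 16·m_n = 15.1095 + 16.13856 = 31.24806 u
Δm = 31.24806 − 30.96553 = 0.28253 u
Converting to energy: 0.28253 u × 931.49 MeV/u = 263.174 MeV
In joules: 263.174 MeV × 1.602e-13 J/MeV = 4.2160e-11 J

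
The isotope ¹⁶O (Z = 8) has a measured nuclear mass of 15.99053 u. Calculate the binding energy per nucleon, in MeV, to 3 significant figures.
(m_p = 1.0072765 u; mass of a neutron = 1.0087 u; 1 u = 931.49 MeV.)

7.99 MeV/nucleon

The nucleus contains 8 protons and 16 − 8 = 8 neutrons.
Total constituent mass: 8 × 1.0072765 + 8 × 1.0087 = 16.1278120 u
Mass defect Δm = 16.1278120 − 15.99053 = 0.1372820 u
Binding energy = Δm·c² = 0.1372820 × 931.49 MeV/u = 127.877 MeV
Per nucleon: 127.877 / 16 = 7.992 MeV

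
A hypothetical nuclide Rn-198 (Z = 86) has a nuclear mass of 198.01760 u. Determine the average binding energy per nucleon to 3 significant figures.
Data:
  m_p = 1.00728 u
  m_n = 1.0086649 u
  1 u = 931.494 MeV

The nucleus contains 86 protons and 198 − 86 = 112 neutrons.
Mass of separated nucleons = 86(1.00728) + 112(1.0086649) = 86.62608 + 112.9704688 = 199.5965488 u
The mass defect is 199.5965488 − 198.01760 = 1.5789488 u.
Converting to energy: 1.5789488 u × 931.494 MeV/u = 1470.78 MeV
Dividing by A = 198 gives 7.428 MeV per nucleon.

7.43 MeV/nucleon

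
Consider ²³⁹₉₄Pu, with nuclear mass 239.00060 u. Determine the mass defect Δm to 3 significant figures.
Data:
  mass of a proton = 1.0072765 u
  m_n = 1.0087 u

The nucleus contains 94 protons and 239 − 94 = 145 neutrons.
Mass of separated nucleons = 94(1.0072765) + 145(1.0087) = 94.6839910 + 146.2615 = 240.9454910 u
Mass defect Δm = 240.9454910 − 239.00060 = 1.9448910 u

1.94 u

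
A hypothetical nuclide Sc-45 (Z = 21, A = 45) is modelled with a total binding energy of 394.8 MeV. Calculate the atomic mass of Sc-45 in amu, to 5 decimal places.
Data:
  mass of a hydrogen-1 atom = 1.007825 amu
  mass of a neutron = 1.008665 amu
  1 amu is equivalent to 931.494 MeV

44.94845 amu

Mass defect = 394.8 MeV / (931.494 MeV/amu) = 0.4238353 amu
Constituent mass = 21(1.007825) + 24(1.008665) = 45.372285 amu
Atomic mass = 45.372285 − 0.4238353 = 44.9484497 amu ≈ 44.94845 amu (to 5 decimal places)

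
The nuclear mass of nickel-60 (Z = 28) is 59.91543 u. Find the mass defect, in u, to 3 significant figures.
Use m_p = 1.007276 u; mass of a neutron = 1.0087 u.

0.567 u

With 28 protons and 32 neutrons (A = 60):
Total constituent mass: 28 × 1.007276 + 32 × 1.0087 = 60.482128 u
The mass defect is 60.482128 − 59.91543 = 0.566698 u.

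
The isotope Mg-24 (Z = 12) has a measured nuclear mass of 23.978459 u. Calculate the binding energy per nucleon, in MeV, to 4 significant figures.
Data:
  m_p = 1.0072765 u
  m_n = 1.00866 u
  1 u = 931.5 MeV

Z = 12, so N = A − Z = 24 − 12 = 12.
Σm = 12·m_p + 12·m_n = 12.0873180 + 12.10392 = 24.1912380 u
Mass defect Δm = 24.1912380 − 23.978459 = 0.2127790 u
E_B = 0.2127790 × 931.5 = 198.2036 MeV
Dividing by A = 24 gives 8.258 MeV per nucleon.

8.258 MeV/nucleon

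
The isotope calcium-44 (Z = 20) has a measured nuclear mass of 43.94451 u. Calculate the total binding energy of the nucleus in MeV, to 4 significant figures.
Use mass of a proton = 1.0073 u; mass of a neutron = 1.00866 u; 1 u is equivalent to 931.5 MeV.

Mass of separated nucleons = 20(1.0073) + 24(1.00866) = 20.1460 + 24.20784 = 44.35384 u
The mass defect is 44.35384 − 43.94451 = 0.40933 u.
Binding energy = Δm·c² = 0.40933 × 931.5 MeV/u = 381.291 MeV

381.3 MeV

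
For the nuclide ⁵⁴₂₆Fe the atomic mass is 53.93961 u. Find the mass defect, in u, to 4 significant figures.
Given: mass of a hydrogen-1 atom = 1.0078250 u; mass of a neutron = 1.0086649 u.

Mass of separated nucleons = 26(1.0078250) + 28(1.0086649) = 26.2034500 + 28.2426172 = 54.4460672 u
The mass defect is 54.4460672 − 53.93961 = 0.5064572 u.

0.5065 u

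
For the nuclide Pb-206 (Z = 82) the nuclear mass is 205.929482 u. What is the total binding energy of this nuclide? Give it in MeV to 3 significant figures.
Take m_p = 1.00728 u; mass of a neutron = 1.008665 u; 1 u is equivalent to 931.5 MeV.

1620 MeV

The nucleus contains 82 protons and 206 − 82 = 124 neutrons.
Σm = 82·m_p + 124·m_n = 82.59696 + 125.074460 = 207.671420 u
Mass defect Δm = 207.671420 − 205.929482 = 1.741938 u
Converting to energy: 1.741938 u × 931.5 MeV/u = 1622.62 MeV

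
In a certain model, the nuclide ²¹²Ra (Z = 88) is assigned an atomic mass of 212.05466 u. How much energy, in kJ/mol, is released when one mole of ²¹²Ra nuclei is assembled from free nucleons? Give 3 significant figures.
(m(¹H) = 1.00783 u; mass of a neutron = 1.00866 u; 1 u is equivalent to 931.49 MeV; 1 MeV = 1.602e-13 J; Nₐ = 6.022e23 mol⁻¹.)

1.54e+11 kJ/mol

With 88 protons and 124 neutrons (A = 212):
Σm = 88·m(¹H) + 124·m_n = 88.68904 + 125.07384 = 213.76288 u
Mass defect Δm = 213.76288 − 212.05466 = 1.70822 u
E_B = 1.70822 × 931.49 = 1591.19 MeV
Per nucleus in joules: 1591.19 MeV × 1.602e-13 J/MeV = 2.5491e-10 J
Per mole: 2.5491e-10 J × 6.022e23 mol⁻¹ = 1.5351e+14 J/mol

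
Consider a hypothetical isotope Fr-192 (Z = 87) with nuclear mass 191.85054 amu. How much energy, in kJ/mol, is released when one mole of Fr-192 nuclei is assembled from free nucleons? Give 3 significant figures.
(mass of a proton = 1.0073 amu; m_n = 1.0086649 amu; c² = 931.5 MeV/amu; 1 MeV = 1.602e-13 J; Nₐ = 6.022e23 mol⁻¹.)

1.52e+11 kJ/mol

Σm = 87·m_p + 105·m_n = 87.6351 + 105.9098145 = 193.5449145 amu
The mass defect is 193.5449145 − 191.85054 = 1.6943745 amu.
E_B = 1.6943745 × 931.5 = 1578.31 MeV
Per nucleus in joules: 1578.31 MeV × 1.602e-13 J/MeV = 2.5285e-10 J
Per mole: 2.5285e-10 J × 6.022e23 mol⁻¹ = 1.5227e+14 J/mol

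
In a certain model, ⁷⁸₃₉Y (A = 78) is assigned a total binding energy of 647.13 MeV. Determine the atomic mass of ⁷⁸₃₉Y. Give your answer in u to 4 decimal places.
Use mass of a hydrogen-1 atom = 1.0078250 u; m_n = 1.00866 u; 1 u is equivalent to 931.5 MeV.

Mass defect = 647.13 MeV / (931.5 MeV/u) = 0.694718 u
Constituent mass = 39(1.0078250) + 39(1.00866) = 78.6429150 u
Atomic mass = 78.6429150 − 0.694718 = 77.9481970 u ≈ 77.9482 u (to 4 decimal places)

77.9482 u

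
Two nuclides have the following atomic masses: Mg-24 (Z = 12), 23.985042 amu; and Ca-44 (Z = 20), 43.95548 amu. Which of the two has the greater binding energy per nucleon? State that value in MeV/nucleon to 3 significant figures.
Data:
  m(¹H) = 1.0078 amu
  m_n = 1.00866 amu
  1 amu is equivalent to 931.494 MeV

Ca-44; 8.65 MeV/nucleon

Mg-24: Σm = 12(1.0078) + 12(1.00866) = 24.19752 amu; Δm = 0.212478 amu; E_B = 197.92 MeV; E_B/A = 8.247 MeV
Ca-44: Σm = 20(1.0078) + 24(1.00866) = 44.36384 amu; Δm = 0.40836 amu; E_B = 380.38 MeV; E_B/A = 8.645 MeV
Ca-44 has the higher binding energy per nucleon, so it is the more tightly bound nucleus.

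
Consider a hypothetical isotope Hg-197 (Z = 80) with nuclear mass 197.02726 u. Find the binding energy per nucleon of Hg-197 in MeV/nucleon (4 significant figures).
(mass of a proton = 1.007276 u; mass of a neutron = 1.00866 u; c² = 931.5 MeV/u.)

7.414 MeV/nucleon

Z = 80, so N = A − Z = 197 − 80 = 117.
Total constituent mass: 80 × 1.007276 + 117 × 1.00866 = 198.595300 u
The mass defect is 198.595300 − 197.02726 = 1.568040 u.
E_B = 1.568040 × 931.5 = 1460.63 MeV
Per nucleon: 1460.63 / 197 = 7.414 MeV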